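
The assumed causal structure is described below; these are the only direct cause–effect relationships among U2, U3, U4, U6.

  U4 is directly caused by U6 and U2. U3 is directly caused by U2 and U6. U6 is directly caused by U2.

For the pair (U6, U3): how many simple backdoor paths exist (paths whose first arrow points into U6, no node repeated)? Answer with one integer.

A backdoor path from U6 to U3 is any simple undirected path whose first edge points into U6 (i.e. leaves U6 via a parent).
Parents of U6: {U2}.
Enumerating:
  P1: U6 <- U2 -> U3
That exhausts the simple backdoor paths. Count: 1.

1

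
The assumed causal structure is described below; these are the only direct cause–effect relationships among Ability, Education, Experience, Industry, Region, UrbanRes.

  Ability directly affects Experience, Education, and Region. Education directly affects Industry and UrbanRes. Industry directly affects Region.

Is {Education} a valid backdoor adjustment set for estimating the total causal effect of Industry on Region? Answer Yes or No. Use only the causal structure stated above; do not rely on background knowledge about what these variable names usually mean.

Backdoor paths from Industry to Region (paths whose first edge points into Industry):
  P1: Industry <- Education <- Ability -> Region
Condition 1 (no descendant of Industry in the set): holds — descendants of Industry are {Region}; none are in {Education}.
Condition 2 (every backdoor path blocked by {Education}):
  P1: blocked at chain node Education ∈ conditioning set.
{Education} satisfies the backdoor criterion.

Yes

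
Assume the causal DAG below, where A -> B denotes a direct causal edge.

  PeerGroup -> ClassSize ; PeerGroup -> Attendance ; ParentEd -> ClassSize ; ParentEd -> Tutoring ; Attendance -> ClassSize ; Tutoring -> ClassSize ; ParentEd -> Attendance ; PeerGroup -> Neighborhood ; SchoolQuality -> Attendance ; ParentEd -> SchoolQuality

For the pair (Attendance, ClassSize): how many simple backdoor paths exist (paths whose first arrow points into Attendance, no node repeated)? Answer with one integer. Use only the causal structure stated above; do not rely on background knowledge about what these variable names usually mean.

5

A backdoor path from Attendance to ClassSize is any simple undirected path whose first edge points into Attendance (i.e. leaves Attendance via a parent).
Parents of Attendance: {ParentEd, PeerGroup, SchoolQuality}.
Enumerating:
  P1: Attendance <- ParentEd -> Tutoring -> ClassSize
  P2: Attendance <- ParentEd -> ClassSize
  P3: Attendance <- PeerGroup -> ClassSize
  P4: Attendance <- SchoolQuality <- ParentEd -> Tutoring -> ClassSize
  P5: Attendance <- SchoolQuality <- ParentEd -> ClassSize
That exhausts the simple backdoor paths. Count: 5.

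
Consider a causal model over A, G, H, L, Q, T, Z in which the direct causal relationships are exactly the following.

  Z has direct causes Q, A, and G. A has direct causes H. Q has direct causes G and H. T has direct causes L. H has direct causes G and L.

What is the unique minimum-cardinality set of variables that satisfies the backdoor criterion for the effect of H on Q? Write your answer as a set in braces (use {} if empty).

Variables eligible for adjustment (non-descendants of H, excluding H and Q): {G, L, T}.
Backdoor paths from H to Q:
  P1: H <- G -> Q
  P2: H <- G -> Z <- Q
The empty set is not sufficient: P1 (H <- G -> Q) has no collider blocking it and no conditioned non-collider, so it is open.
Try {G}:
  P1: blocked at fork node G ∈ conditioning set.
  P2: blocked at fork node G ∈ conditioning set.
{G} contains no descendant of H and blocks every backdoor path.
No other singleton works — e.g. {L} leaves P1 open — so {G} is the unique smallest valid adjustment set.

{G}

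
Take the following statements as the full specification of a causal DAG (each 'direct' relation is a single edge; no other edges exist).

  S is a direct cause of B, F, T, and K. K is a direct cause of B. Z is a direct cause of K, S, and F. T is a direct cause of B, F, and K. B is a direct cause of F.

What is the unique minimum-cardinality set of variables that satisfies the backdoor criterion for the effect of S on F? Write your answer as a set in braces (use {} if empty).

{Z}

Variables eligible for adjustment (non-descendants of S, excluding S and F): {Z}.
Backdoor paths from S to F:
  P1: S <- Z -> K <- T -> B -> F
  P2: S <- Z -> K <- T -> F
  P3: S <- Z -> K -> B <- T -> F
  P4: S <- Z -> K -> B -> F
  P5: S <- Z -> F
The empty set is not sufficient: P4 (S <- Z -> K -> B -> F) has no collider blocking it and no conditioned non-collider, so it is open.
Try {Z}:
  P1: blocked at fork node Z ∈ conditioning set.
  P2: blocked at fork node Z ∈ conditioning set.
  P3: blocked at fork node Z ∈ conditioning set.
  P4: blocked at fork node Z ∈ conditioning set.
  P5: blocked at fork node Z ∈ conditioning set.
{Z} contains no descendant of S and blocks every backdoor path.
{Z} is the unique smallest valid adjustment set.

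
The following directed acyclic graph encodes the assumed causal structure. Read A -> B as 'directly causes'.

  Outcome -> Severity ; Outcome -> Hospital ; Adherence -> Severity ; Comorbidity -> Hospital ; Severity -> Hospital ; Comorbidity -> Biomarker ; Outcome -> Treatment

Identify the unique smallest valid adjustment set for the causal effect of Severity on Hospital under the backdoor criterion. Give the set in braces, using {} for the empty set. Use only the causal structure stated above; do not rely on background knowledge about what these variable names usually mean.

Variables eligible for adjustment (non-descendants of Severity, excluding Severity and Hospital): {Adherence, Biomarker, Comorbidity, Outcome, Treatment}.
Backdoor paths from Severity to Hospital:
  P1: Severity <- Outcome -> Hospital
The empty set is not sufficient: P1 (Severity <- Outcome -> Hospital) has no collider blocking it and no conditioned non-collider, so it is open.
Try {Outcome}:
  P1: blocked at fork node Outcome ∈ conditioning set.
{Outcome} contains no descendant of Severity and blocks every backdoor path.
No other singleton works — e.g. {Comorbidity} leaves P1 open — so {Outcome} is the unique smallest valid adjustment set.

{Outcome}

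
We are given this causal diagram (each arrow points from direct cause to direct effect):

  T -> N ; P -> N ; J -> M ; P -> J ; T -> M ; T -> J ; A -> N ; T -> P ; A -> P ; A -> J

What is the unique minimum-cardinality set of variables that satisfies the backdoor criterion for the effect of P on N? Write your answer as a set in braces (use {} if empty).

Variables eligible for adjustment (non-descendants of P, excluding P and N): {A, T}.
Backdoor paths from P to N:
  P1: P <- A -> J <- T -> N
  P2: P <- A -> J -> M <- T -> N
  P3: P <- A -> N
  P4: P <- T -> J <- A -> N
  P5: P <- T -> M <- J <- A -> N
  P6: P <- T -> N
The empty set is not sufficient: P3 (P <- A -> N) has no collider blocking it and no conditioned non-collider, so it is open.
Try {A, T}:
  P1: blocked at fork node A ∈ conditioning set.
  P2: blocked at fork node A ∈ conditioning set.
  P3: blocked at fork node A ∈ conditioning set.
  P4: blocked at fork node T ∈ conditioning set.
  P5: blocked at fork node T ∈ conditioning set.
  P6: blocked at fork node T ∈ conditioning set.
{A, T} contains no descendant of P and blocks every backdoor path.
Every element of {A, T} is needed (dropping A leaves P3 open; dropping T leaves P6 open), so no proper subset is valid.
Among all size-2 subsets of the eligible variables, only {A, T} blocks every backdoor path, so it is the unique smallest valid adjustment set.

{A, T}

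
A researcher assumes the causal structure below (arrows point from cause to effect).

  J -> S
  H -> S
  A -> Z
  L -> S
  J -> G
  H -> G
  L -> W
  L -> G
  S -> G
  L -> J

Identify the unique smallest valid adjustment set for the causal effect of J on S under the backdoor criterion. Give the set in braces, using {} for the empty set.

Variables eligible for adjustment (non-descendants of J, excluding J and S): {A, H, L, W, Z}.
Backdoor paths from J to S:
  P1: J <- L -> S
  P2: J <- L -> G <- H -> S
  P3: J <- L -> G <- S
The empty set is not sufficient: P1 (J <- L -> S) has no collider blocking it and no conditioned non-collider, so it is open.
Try {L}:
  P1: blocked at fork node L ∈ conditioning set.
  P2: blocked at fork node L ∈ conditioning set.
  P3: blocked at fork node L ∈ conditioning set.
{L} contains no descendant of J and blocks every backdoor path.
No other singleton works — e.g. {H} leaves P1 open — so {L} is the unique smallest valid adjustment set.

{L}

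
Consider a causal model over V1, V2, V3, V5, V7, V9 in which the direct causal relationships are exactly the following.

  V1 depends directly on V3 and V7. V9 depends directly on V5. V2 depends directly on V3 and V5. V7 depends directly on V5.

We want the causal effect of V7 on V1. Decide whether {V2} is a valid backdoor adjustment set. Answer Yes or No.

No

Backdoor paths from V7 to V1 (paths whose first edge points into V7):
  P1: V7 <- V5 -> V2 <- V3 -> V1
Condition 1 (no descendant of V7 in the set): holds — descendants of V7 are {V1}; none are in {V2}.
Condition 2 (every backdoor path blocked by {V2}):
  P1: open — collider(s) V2 are conditioned on (or have a conditioned descendant) and no non-collider on the path is in the set.
{V2} does not satisfy the backdoor criterion.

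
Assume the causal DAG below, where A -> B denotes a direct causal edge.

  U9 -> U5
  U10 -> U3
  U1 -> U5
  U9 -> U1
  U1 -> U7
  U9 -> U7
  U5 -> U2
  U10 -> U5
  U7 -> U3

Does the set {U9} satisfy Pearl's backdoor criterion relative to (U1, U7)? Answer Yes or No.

Yes

Backdoor paths from U1 to U7 (paths whose first edge points into U1):
  P1: U1 <- U9 -> U5 <- U10 -> U3 <- U7
  P2: U1 <- U9 -> U7
Condition 1 (no descendant of U1 in the set): holds — descendants of U1 are {U2, U3, U5, U7}; none are in {U9}.
Condition 2 (every backdoor path blocked by {U9}):
  P1: blocked at fork node U9 ∈ conditioning set.
  P2: blocked at fork node U9 ∈ conditioning set.
{U9} satisfies the backdoor criterion.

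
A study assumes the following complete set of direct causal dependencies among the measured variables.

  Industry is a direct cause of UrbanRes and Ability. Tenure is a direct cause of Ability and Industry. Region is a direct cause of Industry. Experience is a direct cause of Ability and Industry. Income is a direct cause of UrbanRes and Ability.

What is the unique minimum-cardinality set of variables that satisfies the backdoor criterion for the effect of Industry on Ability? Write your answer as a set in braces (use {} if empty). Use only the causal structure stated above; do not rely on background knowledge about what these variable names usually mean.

Variables eligible for adjustment (non-descendants of Industry, excluding Industry and Ability): {Experience, Income, Region, Tenure}.
Backdoor paths from Industry to Ability:
  P1: Industry <- Experience -> Ability
  P2: Industry <- Tenure -> Ability
The empty set is not sufficient: P1 (Industry <- Experience -> Ability) has no collider blocking it and no conditioned non-collider, so it is open.
Try {Experience, Tenure}:
  P1: blocked at fork node Experience ∈ conditioning set.
  P2: blocked at fork node Tenure ∈ conditioning set.
{Experience, Tenure} contains no descendant of Industry and blocks every backdoor path.
Every element of {Experience, Tenure} is needed (dropping Experience leaves P1 open; dropping Tenure leaves P2 open), so no proper subset is valid.
Among all size-2 subsets of the eligible variables, only {Experience, Tenure} blocks every backdoor path, so it is the unique smallest valid adjustment set.

{Experience, Tenure}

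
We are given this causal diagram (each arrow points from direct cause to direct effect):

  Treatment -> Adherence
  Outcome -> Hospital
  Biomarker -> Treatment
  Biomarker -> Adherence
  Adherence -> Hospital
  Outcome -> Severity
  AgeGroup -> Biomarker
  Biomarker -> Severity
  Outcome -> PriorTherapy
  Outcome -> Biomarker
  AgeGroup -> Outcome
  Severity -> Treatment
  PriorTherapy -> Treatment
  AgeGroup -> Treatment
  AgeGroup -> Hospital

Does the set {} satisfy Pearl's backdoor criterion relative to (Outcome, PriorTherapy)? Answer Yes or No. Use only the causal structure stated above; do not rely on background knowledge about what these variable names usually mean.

Yes

Backdoor paths from Outcome to PriorTherapy (paths whose first edge points into Outcome):
  P1: Outcome <- AgeGroup -> Biomarker -> Severity -> Treatment <- PriorTherapy
  P2: Outcome <- AgeGroup -> Biomarker -> Treatment <- PriorTherapy
  P3: Outcome <- AgeGroup -> Biomarker -> Adherence <- Treatment <- PriorTherapy
  P4: Outcome <- AgeGroup -> Treatment <- PriorTherapy
  P5: Outcome <- AgeGroup -> Hospital <- Adherence <- Biomarker -> Severity -> Treatment <- PriorTherapy
  P6: Outcome <- AgeGroup -> Hospital <- Adherence <- Biomarker -> Treatment <- PriorTherapy
  P7: Outcome <- AgeGroup -> Hospital <- Adherence <- Treatment <- PriorTherapy
Condition 1 (no descendant of Outcome in the set): holds — descendants of Outcome are {Adherence, Biomarker, Hospital, PriorTherapy, Severity, Treatment}; none are in {}.
Condition 2 (every backdoor path blocked by {}):
  P1: blocked at collider Treatment (neither it nor any descendant is in the conditioning set).
  P2: blocked at collider Treatment (neither it nor any descendant is in the conditioning set).
  P3: blocked at collider Adherence (neither it nor any descendant is in the conditioning set).
  P4: blocked at collider Treatment (neither it nor any descendant is in the conditioning set).
  P5: blocked at collider Hospital (neither it nor any descendant is in the conditioning set).
  P6: blocked at collider Hospital (neither it nor any descendant is in the conditioning set).
  P7: blocked at collider Hospital (neither it nor any descendant is in the conditioning set).
{} satisfies the backdoor criterion.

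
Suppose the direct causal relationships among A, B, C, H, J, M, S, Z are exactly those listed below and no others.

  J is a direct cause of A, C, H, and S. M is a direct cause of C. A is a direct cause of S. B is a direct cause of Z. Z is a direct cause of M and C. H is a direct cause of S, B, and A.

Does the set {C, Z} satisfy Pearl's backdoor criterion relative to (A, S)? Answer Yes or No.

No

Backdoor paths from A to S (paths whose first edge points into A):
  P1: A <- J -> H -> S
  P2: A <- J -> C <- Z <- B <- H -> S
  P3: A <- J -> C <- M <- Z <- B <- H -> S
  P4: A <- J -> S
  P5: A <- H <- J -> S
  P6: A <- H -> B -> Z -> M -> C <- J -> S
  P7: A <- H -> B -> Z -> C <- J -> S
  P8: A <- H -> S
Condition 1 (no descendant of A in the set): holds — descendants of A are {S}; none are in {C, Z}.
Condition 2 (every backdoor path blocked by {C, Z}):
  P1: open — no interior node is in the conditioning set.
  P2: blocked at chain node Z ∈ conditioning set.
  P3: blocked at chain node Z ∈ conditioning set.
  P4: open — no interior node is in the conditioning set.
  P5: open — no interior node is in the conditioning set.
  P6: blocked at chain node Z ∈ conditioning set.
  P7: blocked at chain node Z ∈ conditioning set.
  P8: open — no interior node is in the conditioning set.
{C, Z} does not satisfy the backdoor criterion.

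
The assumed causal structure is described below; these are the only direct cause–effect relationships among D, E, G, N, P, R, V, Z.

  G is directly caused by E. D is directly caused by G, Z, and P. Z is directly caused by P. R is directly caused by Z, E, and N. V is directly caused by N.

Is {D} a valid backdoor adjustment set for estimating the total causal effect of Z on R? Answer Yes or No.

No

Backdoor paths from Z to R (paths whose first edge points into Z):
  P1: Z <- P -> D <- G <- E -> R
Condition 1 (no descendant of Z in the set): FAILS — D is a descendant of Z.
Condition 2 (every backdoor path blocked by {D}):
  P1: open — collider(s) D are conditioned on (or have a conditioned descendant) and no non-collider on the path is in the set.
{D} does not satisfy the backdoor criterion.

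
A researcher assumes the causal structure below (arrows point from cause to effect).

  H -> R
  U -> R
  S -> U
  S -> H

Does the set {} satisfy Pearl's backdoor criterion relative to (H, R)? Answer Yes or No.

Backdoor paths from H to R (paths whose first edge points into H):
  P1: H <- S -> U -> R
Condition 1 (no descendant of H in the set): holds — descendants of H are {R}; none are in {}.
Condition 2 (every backdoor path blocked by {}):
  P1: open — no interior node is in the conditioning set.
{} does not satisfy the backdoor criterion.

No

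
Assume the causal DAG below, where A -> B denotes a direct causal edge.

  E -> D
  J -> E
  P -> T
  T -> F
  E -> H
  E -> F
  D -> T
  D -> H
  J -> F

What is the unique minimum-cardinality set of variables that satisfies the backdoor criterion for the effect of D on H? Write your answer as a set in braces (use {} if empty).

Variables eligible for adjustment (non-descendants of D, excluding D and H): {E, J, P}.
Backdoor paths from D to H:
  P1: D <- E -> H
The empty set is not sufficient: P1 (D <- E -> H) has no collider blocking it and no conditioned non-collider, so it is open.
Try {E}:
  P1: blocked at fork node E ∈ conditioning set.
{E} contains no descendant of D and blocks every backdoor path.
No other singleton works — e.g. {J} leaves P1 open — so {E} is the unique smallest valid adjustment set.

{E}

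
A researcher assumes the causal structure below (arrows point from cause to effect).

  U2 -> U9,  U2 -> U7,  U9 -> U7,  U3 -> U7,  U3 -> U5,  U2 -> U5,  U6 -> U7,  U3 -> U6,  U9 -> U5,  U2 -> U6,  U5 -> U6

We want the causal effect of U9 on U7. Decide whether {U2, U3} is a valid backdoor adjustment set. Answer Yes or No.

Backdoor paths from U9 to U7 (paths whose first edge points into U9):
  P1: U9 <- U2 -> U5 <- U3 -> U6 -> U7
  P2: U9 <- U2 -> U5 <- U3 -> U7
  P3: U9 <- U2 -> U5 -> U6 <- U3 -> U7
  P4: U9 <- U2 -> U5 -> U6 -> U7
  P5: U9 <- U2 -> U6 <- U3 -> U7
  P6: U9 <- U2 -> U6 <- U5 <- U3 -> U7
  P7: U9 <- U2 -> U6 -> U7
  P8: U9 <- U2 -> U7
Condition 1 (no descendant of U9 in the set): holds — descendants of U9 are {U5, U6, U7}; none are in {U2, U3}.
Condition 2 (every backdoor path blocked by {U2, U3}):
  P1: blocked at fork node U2 ∈ conditioning set.
  P2: blocked at fork node U2 ∈ conditioning set.
  P3: blocked at fork node U2 ∈ conditioning set.
  P4: blocked at fork node U2 ∈ conditioning set.
  P5: blocked at fork node U2 ∈ conditioning set.
  P6: blocked at fork node U2 ∈ conditioning set.
  P7: blocked at fork node U2 ∈ conditioning set.
  P8: blocked at fork node U2 ∈ conditioning set.
{U2, U3} satisfies the backdoor criterion.

Yes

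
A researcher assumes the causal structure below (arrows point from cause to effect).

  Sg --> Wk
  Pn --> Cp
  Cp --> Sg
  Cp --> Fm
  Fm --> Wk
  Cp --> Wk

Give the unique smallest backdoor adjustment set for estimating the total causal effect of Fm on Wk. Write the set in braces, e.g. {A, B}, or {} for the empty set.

{Cp}

Variables eligible for adjustment (non-descendants of Fm, excluding Fm and Wk): {Cp, Pn, Sg}.
Backdoor paths from Fm to Wk:
  P1: Fm <- Cp -> Sg -> Wk
  P2: Fm <- Cp -> Wk
The empty set is not sufficient: P1 (Fm <- Cp -> Sg -> Wk) has no collider blocking it and no conditioned non-collider, so it is open.
Try {Cp}:
  P1: blocked at fork node Cp ∈ conditioning set.
  P2: blocked at fork node Cp ∈ conditioning set.
{Cp} contains no descendant of Fm and blocks every backdoor path.
No other singleton works — e.g. {Pn} leaves P1 open — so {Cp} is the unique smallest valid adjustment set.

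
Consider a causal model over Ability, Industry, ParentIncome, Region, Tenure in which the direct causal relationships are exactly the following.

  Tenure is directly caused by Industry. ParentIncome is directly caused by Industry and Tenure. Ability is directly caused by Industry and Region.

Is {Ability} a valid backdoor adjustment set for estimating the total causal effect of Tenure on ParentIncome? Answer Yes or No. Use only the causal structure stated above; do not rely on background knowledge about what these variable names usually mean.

No

Backdoor paths from Tenure to ParentIncome (paths whose first edge points into Tenure):
  P1: Tenure <- Industry -> ParentIncome
Condition 1 (no descendant of Tenure in the set): holds — descendants of Tenure are {ParentIncome}; none are in {Ability}.
Condition 2 (every backdoor path blocked by {Ability}):
  P1: open — no interior node is in the conditioning set.
{Ability} does not satisfy the backdoor criterion.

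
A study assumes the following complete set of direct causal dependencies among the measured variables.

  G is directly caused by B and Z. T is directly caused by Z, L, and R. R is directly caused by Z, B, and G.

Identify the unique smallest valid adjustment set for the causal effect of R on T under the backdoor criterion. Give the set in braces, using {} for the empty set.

{Z}

Variables eligible for adjustment (non-descendants of R, excluding R and T): {B, G, L, Z}.
Backdoor paths from R to T:
  P1: R <- B -> G <- Z -> T
  P2: R <- Z -> T
  P3: R <- G <- Z -> T
The empty set is not sufficient: P2 (R <- Z -> T) has no collider blocking it and no conditioned non-collider, so it is open.
Try {Z}:
  P1: blocked at collider G (neither it nor any descendant is in the conditioning set).
  P2: blocked at fork node Z ∈ conditioning set.
  P3: blocked at fork node Z ∈ conditioning set.
{Z} contains no descendant of R and blocks every backdoor path.
No other singleton works — e.g. {L} leaves P2 open — so {Z} is the unique smallest valid adjustment set.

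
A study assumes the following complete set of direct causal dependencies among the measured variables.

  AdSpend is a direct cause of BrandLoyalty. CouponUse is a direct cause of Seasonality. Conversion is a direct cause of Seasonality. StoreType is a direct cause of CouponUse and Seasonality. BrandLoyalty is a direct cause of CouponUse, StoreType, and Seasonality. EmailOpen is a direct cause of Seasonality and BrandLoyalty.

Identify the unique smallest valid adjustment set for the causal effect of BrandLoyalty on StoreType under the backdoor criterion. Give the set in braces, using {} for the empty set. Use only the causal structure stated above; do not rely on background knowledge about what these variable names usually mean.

{}

Variables eligible for adjustment (non-descendants of BrandLoyalty, excluding BrandLoyalty and StoreType): {AdSpend, Conversion, EmailOpen}.
Backdoor paths from BrandLoyalty to StoreType:
  P1: BrandLoyalty <- EmailOpen -> Seasonality <- StoreType
  P2: BrandLoyalty <- EmailOpen -> Seasonality <- CouponUse <- StoreType
Each backdoor path contains an unconditioned collider, so every path is already blocked with the empty conditioning set:
  P1: blocked at collider Seasonality (neither it nor any descendant is in the conditioning set).
  P2: blocked at collider Seasonality (neither it nor any descendant is in the conditioning set).
The empty set is therefore the unique smallest valid set.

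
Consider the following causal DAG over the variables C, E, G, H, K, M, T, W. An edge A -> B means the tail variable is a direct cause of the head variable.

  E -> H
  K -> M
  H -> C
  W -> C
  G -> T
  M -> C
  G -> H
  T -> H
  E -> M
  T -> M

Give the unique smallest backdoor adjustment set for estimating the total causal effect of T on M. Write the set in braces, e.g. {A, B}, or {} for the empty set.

Variables eligible for adjustment (non-descendants of T, excluding T and M): {E, G, K, W}.
Backdoor paths from T to M:
  P1: T <- G -> H <- E -> M
  P2: T <- G -> H -> C <- M
Each backdoor path contains an unconditioned collider, so every path is already blocked with the empty conditioning set:
  P1: blocked at collider H (neither it nor any descendant is in the conditioning set).
  P2: blocked at collider C (neither it nor any descendant is in the conditioning set).
The empty set is therefore the unique smallest valid set.

{}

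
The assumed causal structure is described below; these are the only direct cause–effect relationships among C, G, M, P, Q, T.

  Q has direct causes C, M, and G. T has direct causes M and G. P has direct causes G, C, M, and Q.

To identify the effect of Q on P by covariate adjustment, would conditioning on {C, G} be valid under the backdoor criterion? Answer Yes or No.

No

Backdoor paths from Q to P (paths whose first edge points into Q):
  P1: Q <- G -> T <- M -> P
  P2: Q <- G -> P
  P3: Q <- M -> T <- G -> P
  P4: Q <- M -> P
  P5: Q <- C -> P
Condition 1 (no descendant of Q in the set): holds — descendants of Q are {P}; none are in {C, G}.
Condition 2 (every backdoor path blocked by {C, G}):
  P1: blocked at fork node G ∈ conditioning set.
  P2: blocked at fork node G ∈ conditioning set.
  P3: blocked at collider T (neither it nor any descendant is in the conditioning set).
  P4: open — no interior node is in the conditioning set.
  P5: blocked at fork node C ∈ conditioning set.
{C, G} does not satisfy the backdoor criterion.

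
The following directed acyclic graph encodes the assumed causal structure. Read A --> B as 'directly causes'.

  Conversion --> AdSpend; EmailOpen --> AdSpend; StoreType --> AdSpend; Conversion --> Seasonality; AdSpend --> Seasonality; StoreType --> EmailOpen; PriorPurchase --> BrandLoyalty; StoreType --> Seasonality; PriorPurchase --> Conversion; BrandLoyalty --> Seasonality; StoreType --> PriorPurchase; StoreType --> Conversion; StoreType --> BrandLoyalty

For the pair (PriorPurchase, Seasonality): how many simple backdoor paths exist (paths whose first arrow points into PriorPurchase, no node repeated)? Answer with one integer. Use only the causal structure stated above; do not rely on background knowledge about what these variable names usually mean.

A backdoor path from PriorPurchase to Seasonality is any simple undirected path whose first edge points into PriorPurchase (i.e. leaves PriorPurchase via a parent).
Parents of PriorPurchase: {StoreType}.
Enumerating:
  P1: PriorPurchase <- StoreType -> EmailOpen -> AdSpend <- Conversion -> Seasonality
  P2: PriorPurchase <- StoreType -> EmailOpen -> AdSpend -> Seasonality
  P3: PriorPurchase <- StoreType -> Conversion -> AdSpend -> Seasonality
  P4: PriorPurchase <- StoreType -> Conversion -> Seasonality
  P5: PriorPurchase <- StoreType -> BrandLoyalty -> Seasonality
  P6: PriorPurchase <- StoreType -> AdSpend <- Conversion -> Seasonality
  P7: PriorPurchase <- StoreType -> AdSpend -> Seasonality
  P8: PriorPurchase <- StoreType -> Seasonality
That exhausts the simple backdoor paths. Count: 8.

8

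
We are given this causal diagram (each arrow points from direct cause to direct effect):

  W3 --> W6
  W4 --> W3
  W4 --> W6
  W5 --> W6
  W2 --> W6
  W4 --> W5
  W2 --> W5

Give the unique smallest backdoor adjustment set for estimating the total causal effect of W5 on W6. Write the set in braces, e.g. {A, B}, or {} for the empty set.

Variables eligible for adjustment (non-descendants of W5, excluding W5 and W6): {W2, W3, W4}.
Backdoor paths from W5 to W6:
  P1: W5 <- W4 -> W3 -> W6
  P2: W5 <- W4 -> W6
  P3: W5 <- W2 -> W6
The empty set is not sufficient: P1 (W5 <- W4 -> W3 -> W6) has no collider blocking it and no conditioned non-collider, so it is open.
Try {W2, W4}:
  P1: blocked at fork node W4 ∈ conditioning set.
  P2: blocked at fork node W4 ∈ conditioning set.
  P3: blocked at fork node W2 ∈ conditioning set.
{W2, W4} contains no descendant of W5 and blocks every backdoor path.
Every element of {W2, W4} is needed (dropping W2 leaves P3 open; dropping W4 leaves P1 open), so no proper subset is valid.
Among all size-2 subsets of the eligible variables, only {W2, W4} blocks every backdoor path, so it is the unique smallest valid adjustment set.

{W2, W4}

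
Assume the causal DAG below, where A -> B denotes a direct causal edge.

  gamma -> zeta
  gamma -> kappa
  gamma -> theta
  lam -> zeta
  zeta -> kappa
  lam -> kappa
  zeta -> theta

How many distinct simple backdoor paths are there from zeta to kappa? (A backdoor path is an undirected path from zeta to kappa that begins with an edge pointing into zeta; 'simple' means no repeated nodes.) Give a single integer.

2

A backdoor path from zeta to kappa is any simple undirected path whose first edge points into zeta (i.e. leaves zeta via a parent).
Parents of zeta: {gamma, lam}.
Enumerating:
  P1: zeta <- gamma -> kappa
  P2: zeta <- lam -> kappa
That exhausts the simple backdoor paths. Count: 2.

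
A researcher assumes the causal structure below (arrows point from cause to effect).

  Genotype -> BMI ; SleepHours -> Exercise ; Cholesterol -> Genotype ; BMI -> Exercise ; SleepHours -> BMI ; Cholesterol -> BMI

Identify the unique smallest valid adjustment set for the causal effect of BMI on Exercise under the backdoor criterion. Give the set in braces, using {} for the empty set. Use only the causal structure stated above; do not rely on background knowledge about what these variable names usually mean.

{SleepHours}

Variables eligible for adjustment (non-descendants of BMI, excluding BMI and Exercise): {Cholesterol, Genotype, SleepHours}.
Backdoor paths from BMI to Exercise:
  P1: BMI <- SleepHours -> Exercise
The empty set is not sufficient: P1 (BMI <- SleepHours -> Exercise) has no collider blocking it and no conditioned non-collider, so it is open.
Try {SleepHours}:
  P1: blocked at fork node SleepHours ∈ conditioning set.
{SleepHours} contains no descendant of BMI and blocks every backdoor path.
No other singleton works — e.g. {Cholesterol} leaves P1 open — so {SleepHours} is the unique smallest valid adjustment set.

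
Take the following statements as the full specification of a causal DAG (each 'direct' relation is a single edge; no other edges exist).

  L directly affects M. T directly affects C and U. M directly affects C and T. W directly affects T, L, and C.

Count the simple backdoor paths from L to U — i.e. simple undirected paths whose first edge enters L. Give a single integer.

A backdoor path from L to U is any simple undirected path whose first edge points into L (i.e. leaves L via a parent).
Parents of L: {W}.
Enumerating:
  P1: L <- W -> T -> U
  P2: L <- W -> C <- M -> T -> U
  P3: L <- W -> C <- T -> U
That exhausts the simple backdoor paths. Count: 3.

3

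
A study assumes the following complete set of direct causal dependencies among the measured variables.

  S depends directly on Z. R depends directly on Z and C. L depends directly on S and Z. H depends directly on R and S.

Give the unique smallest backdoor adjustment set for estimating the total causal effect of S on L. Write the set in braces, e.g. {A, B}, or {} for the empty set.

Variables eligible for adjustment (non-descendants of S, excluding S and L): {C, R, Z}.
Backdoor paths from S to L:
  P1: S <- Z -> L
The empty set is not sufficient: P1 (S <- Z -> L) has no collider blocking it and no conditioned non-collider, so it is open.
Try {Z}:
  P1: blocked at fork node Z ∈ conditioning set.
{Z} contains no descendant of S and blocks every backdoor path.
No other singleton works — e.g. {C} leaves P1 open — so {Z} is the unique smallest valid adjustment set.

{Z}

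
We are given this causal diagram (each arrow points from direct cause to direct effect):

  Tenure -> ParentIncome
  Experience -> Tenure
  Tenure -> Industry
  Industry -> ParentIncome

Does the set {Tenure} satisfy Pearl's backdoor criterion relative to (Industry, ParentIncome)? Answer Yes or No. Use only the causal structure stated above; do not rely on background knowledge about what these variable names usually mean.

Yes

Backdoor paths from Industry to ParentIncome (paths whose first edge points into Industry):
  P1: Industry <- Tenure -> ParentIncome
Condition 1 (no descendant of Industry in the set): holds — descendants of Industry are {ParentIncome}; none are in {Tenure}.
Condition 2 (every backdoor path blocked by {Tenure}):
  P1: blocked at fork node Tenure ∈ conditioning set.
{Tenure} satisfies the backdoor criterion.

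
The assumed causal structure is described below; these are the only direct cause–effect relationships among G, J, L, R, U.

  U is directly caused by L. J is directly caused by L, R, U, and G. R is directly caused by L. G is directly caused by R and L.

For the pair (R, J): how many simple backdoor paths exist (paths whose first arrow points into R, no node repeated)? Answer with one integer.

3

A backdoor path from R to J is any simple undirected path whose first edge points into R (i.e. leaves R via a parent).
Parents of R: {L}.
Enumerating:
  P1: R <- L -> U -> J
  P2: R <- L -> G -> J
  P3: R <- L -> J
That exhausts the simple backdoor paths. Count: 3.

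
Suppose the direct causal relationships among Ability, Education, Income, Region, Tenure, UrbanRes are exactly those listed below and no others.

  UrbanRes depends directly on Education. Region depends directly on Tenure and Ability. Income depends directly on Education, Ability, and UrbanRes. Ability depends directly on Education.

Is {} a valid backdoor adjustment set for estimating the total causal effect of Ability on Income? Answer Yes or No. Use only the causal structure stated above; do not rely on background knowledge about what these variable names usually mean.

Backdoor paths from Ability to Income (paths whose first edge points into Ability):
  P1: Ability <- Education -> UrbanRes -> Income
  P2: Ability <- Education -> Income
Condition 1 (no descendant of Ability in the set): holds — descendants of Ability are {Income, Region}; none are in {}.
Condition 2 (every backdoor path blocked by {}):
  P1: open — no interior node is in the conditioning set.
  P2: open — no interior node is in the conditioning set.
{} does not satisfy the backdoor criterion.

No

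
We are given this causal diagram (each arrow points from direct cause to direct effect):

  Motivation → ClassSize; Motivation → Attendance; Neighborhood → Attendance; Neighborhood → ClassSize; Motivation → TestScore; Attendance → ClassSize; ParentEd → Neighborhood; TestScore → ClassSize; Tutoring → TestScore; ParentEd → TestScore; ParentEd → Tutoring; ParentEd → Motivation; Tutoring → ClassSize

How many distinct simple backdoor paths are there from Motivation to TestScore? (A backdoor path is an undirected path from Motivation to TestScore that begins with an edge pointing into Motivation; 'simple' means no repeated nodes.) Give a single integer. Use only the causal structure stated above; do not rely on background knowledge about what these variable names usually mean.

A backdoor path from Motivation to TestScore is any simple undirected path whose first edge points into Motivation (i.e. leaves Motivation via a parent).
Parents of Motivation: {ParentEd}.
Enumerating:
  P1: Motivation <- ParentEd -> Neighborhood -> Attendance -> ClassSize <- Tutoring -> TestScore
  P2: Motivation <- ParentEd -> Neighborhood -> Attendance -> ClassSize <- TestScore
  P3: Motivation <- ParentEd -> Neighborhood -> ClassSize <- Tutoring -> TestScore
  P4: Motivation <- ParentEd -> Neighborhood -> ClassSize <- TestScore
  P5: Motivation <- ParentEd -> Tutoring -> TestScore
  P6: Motivation <- ParentEd -> Tutoring -> ClassSize <- TestScore
  P7: Motivation <- ParentEd -> TestScore
That exhausts the simple backdoor paths. Count: 7.

7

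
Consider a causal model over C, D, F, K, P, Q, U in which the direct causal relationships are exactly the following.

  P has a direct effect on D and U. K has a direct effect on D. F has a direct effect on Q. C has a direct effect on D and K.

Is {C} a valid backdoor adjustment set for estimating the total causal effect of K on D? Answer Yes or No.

Backdoor paths from K to D (paths whose first edge points into K):
  P1: K <- C -> D
Condition 1 (no descendant of K in the set): holds — descendants of K are {D}; none are in {C}.
Condition 2 (every backdoor path blocked by {C}):
  P1: blocked at fork node C ∈ conditioning set.
{C} satisfies the backdoor criterion.

Yes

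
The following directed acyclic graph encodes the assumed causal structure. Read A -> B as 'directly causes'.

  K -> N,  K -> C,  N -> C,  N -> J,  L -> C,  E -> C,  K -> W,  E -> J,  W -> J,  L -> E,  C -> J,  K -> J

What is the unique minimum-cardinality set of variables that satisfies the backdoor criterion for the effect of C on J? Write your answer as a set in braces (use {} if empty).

{E, K, N}

Variables eligible for adjustment (non-descendants of C, excluding C and J): {E, K, L, N, W}.
Backdoor paths from C to J:
  P1: C <- L -> E -> J
  P2: C <- E -> J
  P3: C <- K -> W -> J
  P4: C <- K -> N -> J
  P5: C <- K -> J
  P6: C <- N <- K -> W -> J
  P7: C <- N <- K -> J
  P8: C <- N -> J
The empty set is not sufficient: P1 (C <- L -> E -> J) has no collider blocking it and no conditioned non-collider, so it is open.
Try {E, K, N}:
  P1: blocked at chain node E ∈ conditioning set.
  P2: blocked at fork node E ∈ conditioning set.
  P3: blocked at fork node K ∈ conditioning set.
  P4: blocked at fork node K ∈ conditioning set.
  P5: blocked at fork node K ∈ conditioning set.
  P6: blocked at chain node N ∈ conditioning set.
  P7: blocked at chain node N ∈ conditioning set.
  P8: blocked at fork node N ∈ conditioning set.
{E, K, N} contains no descendant of C and blocks every backdoor path.
Every element of {E, K, N} is needed (dropping E leaves P1 open; dropping K leaves P3 open; dropping N leaves P8 open), so no proper subset is valid.
Among all size-3 subsets of the eligible variables, only {E, K, N} blocks every backdoor path, so it is the unique smallest valid adjustment set.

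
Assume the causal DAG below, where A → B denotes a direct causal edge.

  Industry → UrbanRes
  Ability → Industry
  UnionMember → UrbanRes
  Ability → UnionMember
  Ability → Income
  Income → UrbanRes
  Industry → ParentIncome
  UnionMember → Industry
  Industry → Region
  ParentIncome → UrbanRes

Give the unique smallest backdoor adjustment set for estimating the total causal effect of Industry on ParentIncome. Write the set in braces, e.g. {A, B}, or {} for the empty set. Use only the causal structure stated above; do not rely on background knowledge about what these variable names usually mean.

Variables eligible for adjustment (non-descendants of Industry, excluding Industry and ParentIncome): {Ability, Income, UnionMember}.
Backdoor paths from Industry to ParentIncome:
  P1: Industry <- Ability -> UnionMember -> UrbanRes <- ParentIncome
  P2: Industry <- Ability -> Income -> UrbanRes <- ParentIncome
  P3: Industry <- UnionMember <- Ability -> Income -> UrbanRes <- ParentIncome
  P4: Industry <- UnionMember -> UrbanRes <- ParentIncome
Each backdoor path contains an unconditioned collider, so every path is already blocked with the empty conditioning set:
  P1: blocked at collider UrbanRes (neither it nor any descendant is in the conditioning set).
  P2: blocked at collider UrbanRes (neither it nor any descendant is in the conditioning set).
  P3: blocked at collider UrbanRes (neither it nor any descendant is in the conditioning set).
  P4: blocked at collider UrbanRes (neither it nor any descendant is in the conditioning set).
The empty set is therefore the unique smallest valid set.

{}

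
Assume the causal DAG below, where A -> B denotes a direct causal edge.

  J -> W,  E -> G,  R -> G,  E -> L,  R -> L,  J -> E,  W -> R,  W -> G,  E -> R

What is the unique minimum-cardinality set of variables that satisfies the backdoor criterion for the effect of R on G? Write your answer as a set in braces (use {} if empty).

{E, W}

Variables eligible for adjustment (non-descendants of R, excluding R and G): {E, J, W}.
Backdoor paths from R to G:
  P1: R <- W <- J -> E -> G
  P2: R <- W -> G
  P3: R <- E <- J -> W -> G
  P4: R <- E -> G
The empty set is not sufficient: P1 (R <- W <- J -> E -> G) has no collider blocking it and no conditioned non-collider, so it is open.
Try {E, W}:
  P1: blocked at chain node W ∈ conditioning set.
  P2: blocked at fork node W ∈ conditioning set.
  P3: blocked at chain node E ∈ conditioning set.
  P4: blocked at fork node E ∈ conditioning set.
{E, W} contains no descendant of R and blocks every backdoor path.
Every element of {E, W} is needed (dropping E leaves P4 open; dropping W leaves P2 open), so no proper subset is valid.
Among all size-2 subsets of the eligible variables, only {E, W} blocks every backdoor path, so it is the unique smallest valid adjustment set.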